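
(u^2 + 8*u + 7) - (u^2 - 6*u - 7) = 14*u + 14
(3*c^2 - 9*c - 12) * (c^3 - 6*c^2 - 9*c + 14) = 3*c^5 - 27*c^4 + 15*c^3 + 195*c^2 - 18*c - 168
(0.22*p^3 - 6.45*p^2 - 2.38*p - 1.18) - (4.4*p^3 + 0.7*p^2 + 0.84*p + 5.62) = -4.18*p^3 - 7.15*p^2 - 3.22*p - 6.8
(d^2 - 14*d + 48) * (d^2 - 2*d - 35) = d^4 - 16*d^3 + 41*d^2 + 394*d - 1680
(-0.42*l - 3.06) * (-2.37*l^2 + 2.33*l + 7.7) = 0.9954*l^3 + 6.2736*l^2 - 10.3638*l - 23.562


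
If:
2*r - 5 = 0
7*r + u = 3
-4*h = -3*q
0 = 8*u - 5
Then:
No Solution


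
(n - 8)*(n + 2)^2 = n^3 - 4*n^2 - 28*n - 32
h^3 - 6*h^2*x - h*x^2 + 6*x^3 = (h - 6*x)*(h - x)*(h + x)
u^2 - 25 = (u - 5)*(u + 5)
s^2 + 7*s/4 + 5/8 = (s + 1/2)*(s + 5/4)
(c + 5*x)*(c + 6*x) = c^2 + 11*c*x + 30*x^2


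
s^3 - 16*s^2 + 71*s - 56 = (s - 8)*(s - 7)*(s - 1)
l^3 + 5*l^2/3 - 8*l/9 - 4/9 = (l - 2/3)*(l + 1/3)*(l + 2)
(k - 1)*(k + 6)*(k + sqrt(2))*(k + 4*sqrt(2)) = k^4 + 5*k^3 + 5*sqrt(2)*k^3 + 2*k^2 + 25*sqrt(2)*k^2 - 30*sqrt(2)*k + 40*k - 48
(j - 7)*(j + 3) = j^2 - 4*j - 21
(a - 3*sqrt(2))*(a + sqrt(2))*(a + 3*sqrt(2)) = a^3 + sqrt(2)*a^2 - 18*a - 18*sqrt(2)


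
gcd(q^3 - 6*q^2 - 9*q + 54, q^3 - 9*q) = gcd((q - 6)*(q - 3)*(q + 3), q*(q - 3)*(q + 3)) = q^2 - 9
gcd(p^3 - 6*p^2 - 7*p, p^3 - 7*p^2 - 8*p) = p^2 + p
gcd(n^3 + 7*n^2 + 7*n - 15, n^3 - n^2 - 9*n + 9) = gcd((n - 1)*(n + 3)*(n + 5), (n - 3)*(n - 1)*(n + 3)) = n^2 + 2*n - 3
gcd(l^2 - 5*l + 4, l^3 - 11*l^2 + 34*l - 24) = l^2 - 5*l + 4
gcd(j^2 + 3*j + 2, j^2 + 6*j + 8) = j + 2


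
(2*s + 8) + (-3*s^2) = -3*s^2 + 2*s + 8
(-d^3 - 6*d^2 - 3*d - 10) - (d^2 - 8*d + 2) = -d^3 - 7*d^2 + 5*d - 12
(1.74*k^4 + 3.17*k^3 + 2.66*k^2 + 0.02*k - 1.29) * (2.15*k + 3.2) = 3.741*k^5 + 12.3835*k^4 + 15.863*k^3 + 8.555*k^2 - 2.7095*k - 4.128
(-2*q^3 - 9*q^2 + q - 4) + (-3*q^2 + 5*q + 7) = -2*q^3 - 12*q^2 + 6*q + 3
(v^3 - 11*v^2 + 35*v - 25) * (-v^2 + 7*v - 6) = -v^5 + 18*v^4 - 118*v^3 + 336*v^2 - 385*v + 150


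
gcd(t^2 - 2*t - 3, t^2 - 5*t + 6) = t - 3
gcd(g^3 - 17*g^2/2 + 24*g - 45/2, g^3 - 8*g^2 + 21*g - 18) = g^2 - 6*g + 9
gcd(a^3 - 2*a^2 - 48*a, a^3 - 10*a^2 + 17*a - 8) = a - 8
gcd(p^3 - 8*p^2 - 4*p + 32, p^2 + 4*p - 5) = 1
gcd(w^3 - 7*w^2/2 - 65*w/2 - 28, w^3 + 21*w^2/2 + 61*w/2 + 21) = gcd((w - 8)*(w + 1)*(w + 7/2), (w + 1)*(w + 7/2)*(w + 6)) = w^2 + 9*w/2 + 7/2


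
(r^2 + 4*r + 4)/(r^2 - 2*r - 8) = (r + 2)/(r - 4)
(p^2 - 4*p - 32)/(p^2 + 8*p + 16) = (p - 8)/(p + 4)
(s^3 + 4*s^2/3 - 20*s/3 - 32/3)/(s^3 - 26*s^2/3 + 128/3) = (s + 2)/(s - 8)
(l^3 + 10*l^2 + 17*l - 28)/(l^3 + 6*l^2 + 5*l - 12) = (l + 7)/(l + 3)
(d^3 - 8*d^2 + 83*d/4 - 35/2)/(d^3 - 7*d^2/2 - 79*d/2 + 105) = (d^2 - 11*d/2 + 7)/(d^2 - d - 42)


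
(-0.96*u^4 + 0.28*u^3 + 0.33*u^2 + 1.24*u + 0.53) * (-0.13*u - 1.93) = 0.1248*u^5 + 1.8164*u^4 - 0.5833*u^3 - 0.7981*u^2 - 2.4621*u - 1.0229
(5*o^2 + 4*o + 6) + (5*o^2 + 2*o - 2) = 10*o^2 + 6*o + 4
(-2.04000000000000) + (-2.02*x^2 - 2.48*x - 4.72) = -2.02*x^2 - 2.48*x - 6.76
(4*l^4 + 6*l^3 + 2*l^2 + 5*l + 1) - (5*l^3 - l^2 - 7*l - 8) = 4*l^4 + l^3 + 3*l^2 + 12*l + 9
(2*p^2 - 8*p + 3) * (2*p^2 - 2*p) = 4*p^4 - 20*p^3 + 22*p^2 - 6*p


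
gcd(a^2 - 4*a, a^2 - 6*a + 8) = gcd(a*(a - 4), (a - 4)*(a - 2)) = a - 4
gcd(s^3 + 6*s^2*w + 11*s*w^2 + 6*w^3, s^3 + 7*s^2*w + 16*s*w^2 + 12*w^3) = s^2 + 5*s*w + 6*w^2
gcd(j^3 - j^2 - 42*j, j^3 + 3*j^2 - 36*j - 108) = j + 6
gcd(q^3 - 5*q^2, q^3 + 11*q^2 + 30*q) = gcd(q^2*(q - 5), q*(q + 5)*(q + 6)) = q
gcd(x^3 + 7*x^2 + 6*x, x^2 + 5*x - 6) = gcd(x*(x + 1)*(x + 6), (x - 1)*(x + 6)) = x + 6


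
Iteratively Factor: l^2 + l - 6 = (l - 2)*(l + 3)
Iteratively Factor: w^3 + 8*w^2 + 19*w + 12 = (w + 1)*(w^2 + 7*w + 12) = (w + 1)*(w + 4)*(w + 3)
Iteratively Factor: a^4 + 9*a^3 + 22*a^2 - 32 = (a + 2)*(a^3 + 7*a^2 + 8*a - 16) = (a + 2)*(a + 4)*(a^2 + 3*a - 4) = (a - 1)*(a + 2)*(a + 4)*(a + 4)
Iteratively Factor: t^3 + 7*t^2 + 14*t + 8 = (t + 2)*(t^2 + 5*t + 4) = (t + 1)*(t + 2)*(t + 4)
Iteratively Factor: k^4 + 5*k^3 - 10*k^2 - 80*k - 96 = (k + 4)*(k^3 + k^2 - 14*k - 24) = (k + 2)*(k + 4)*(k^2 - k - 12) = (k - 4)*(k + 2)*(k + 4)*(k + 3)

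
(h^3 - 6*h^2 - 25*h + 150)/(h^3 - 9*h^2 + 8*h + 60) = (h + 5)/(h + 2)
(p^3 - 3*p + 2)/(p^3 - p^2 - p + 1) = (p + 2)/(p + 1)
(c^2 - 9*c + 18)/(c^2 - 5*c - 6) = (c - 3)/(c + 1)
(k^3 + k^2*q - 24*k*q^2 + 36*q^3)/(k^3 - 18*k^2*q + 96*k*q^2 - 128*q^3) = (k^2 + 3*k*q - 18*q^2)/(k^2 - 16*k*q + 64*q^2)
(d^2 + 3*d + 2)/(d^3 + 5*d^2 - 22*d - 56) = (d + 1)/(d^2 + 3*d - 28)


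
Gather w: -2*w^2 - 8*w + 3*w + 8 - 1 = -2*w^2 - 5*w + 7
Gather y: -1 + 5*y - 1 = 5*y - 2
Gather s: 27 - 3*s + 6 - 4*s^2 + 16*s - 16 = -4*s^2 + 13*s + 17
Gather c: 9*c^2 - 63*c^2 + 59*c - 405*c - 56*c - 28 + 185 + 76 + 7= -54*c^2 - 402*c + 240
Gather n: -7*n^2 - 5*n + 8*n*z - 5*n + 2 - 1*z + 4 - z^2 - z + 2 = -7*n^2 + n*(8*z - 10) - z^2 - 2*z + 8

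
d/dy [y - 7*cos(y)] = 7*sin(y) + 1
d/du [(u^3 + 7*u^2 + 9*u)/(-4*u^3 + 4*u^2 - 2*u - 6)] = (16*u^4 + 34*u^3 - 34*u^2 - 42*u - 27)/(2*(4*u^6 - 8*u^5 + 8*u^4 + 8*u^3 - 11*u^2 + 6*u + 9))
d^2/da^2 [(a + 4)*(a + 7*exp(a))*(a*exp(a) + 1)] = a^3*exp(a) + 28*a^2*exp(2*a) + 10*a^2*exp(a) + 168*a*exp(2*a) + 29*a*exp(a) + 126*exp(2*a) + 50*exp(a) + 2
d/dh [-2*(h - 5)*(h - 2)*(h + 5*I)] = -6*h^2 + h*(28 - 20*I) - 20 + 70*I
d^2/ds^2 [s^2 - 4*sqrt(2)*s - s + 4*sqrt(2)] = 2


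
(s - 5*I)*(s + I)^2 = s^3 - 3*I*s^2 + 9*s + 5*I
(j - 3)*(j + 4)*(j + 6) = j^3 + 7*j^2 - 6*j - 72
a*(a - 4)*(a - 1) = a^3 - 5*a^2 + 4*a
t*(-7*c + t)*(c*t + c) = -7*c^2*t^2 - 7*c^2*t + c*t^3 + c*t^2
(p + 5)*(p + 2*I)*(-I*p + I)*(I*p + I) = p^4 + 5*p^3 + 2*I*p^3 - p^2 + 10*I*p^2 - 5*p - 2*I*p - 10*I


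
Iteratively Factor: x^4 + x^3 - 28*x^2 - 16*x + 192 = (x + 4)*(x^3 - 3*x^2 - 16*x + 48) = (x + 4)^2*(x^2 - 7*x + 12) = (x - 4)*(x + 4)^2*(x - 3)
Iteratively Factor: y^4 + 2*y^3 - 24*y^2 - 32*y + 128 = (y - 2)*(y^3 + 4*y^2 - 16*y - 64) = (y - 2)*(y + 4)*(y^2 - 16) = (y - 2)*(y + 4)^2*(y - 4)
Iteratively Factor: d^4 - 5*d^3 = (d)*(d^3 - 5*d^2) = d^2*(d^2 - 5*d) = d^2*(d - 5)*(d)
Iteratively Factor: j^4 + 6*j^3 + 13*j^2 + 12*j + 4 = (j + 1)*(j^3 + 5*j^2 + 8*j + 4) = (j + 1)^2*(j^2 + 4*j + 4) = (j + 1)^2*(j + 2)*(j + 2)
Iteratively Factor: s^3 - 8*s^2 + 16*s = (s - 4)*(s^2 - 4*s) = s*(s - 4)*(s - 4)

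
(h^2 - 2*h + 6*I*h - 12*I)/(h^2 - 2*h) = (h + 6*I)/h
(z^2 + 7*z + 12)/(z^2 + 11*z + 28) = (z + 3)/(z + 7)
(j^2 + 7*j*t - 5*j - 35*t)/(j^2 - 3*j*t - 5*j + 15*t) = (-j - 7*t)/(-j + 3*t)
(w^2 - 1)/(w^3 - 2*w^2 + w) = (w + 1)/(w*(w - 1))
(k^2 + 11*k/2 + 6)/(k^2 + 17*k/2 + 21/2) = (k + 4)/(k + 7)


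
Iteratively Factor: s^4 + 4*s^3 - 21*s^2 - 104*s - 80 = (s + 4)*(s^3 - 21*s - 20) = (s + 1)*(s + 4)*(s^2 - s - 20) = (s + 1)*(s + 4)^2*(s - 5)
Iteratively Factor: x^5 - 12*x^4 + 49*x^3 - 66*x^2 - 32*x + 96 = (x - 3)*(x^4 - 9*x^3 + 22*x^2 - 32) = (x - 4)*(x - 3)*(x^3 - 5*x^2 + 2*x + 8) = (x - 4)*(x - 3)*(x + 1)*(x^2 - 6*x + 8) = (x - 4)*(x - 3)*(x - 2)*(x + 1)*(x - 4)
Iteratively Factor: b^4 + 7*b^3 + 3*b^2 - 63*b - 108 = (b + 3)*(b^3 + 4*b^2 - 9*b - 36) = (b - 3)*(b + 3)*(b^2 + 7*b + 12) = (b - 3)*(b + 3)^2*(b + 4)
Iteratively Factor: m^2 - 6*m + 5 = (m - 5)*(m - 1)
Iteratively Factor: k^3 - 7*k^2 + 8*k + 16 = (k - 4)*(k^2 - 3*k - 4) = (k - 4)^2*(k + 1)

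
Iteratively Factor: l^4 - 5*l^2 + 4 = (l - 2)*(l^3 + 2*l^2 - l - 2) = (l - 2)*(l + 1)*(l^2 + l - 2) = (l - 2)*(l - 1)*(l + 1)*(l + 2)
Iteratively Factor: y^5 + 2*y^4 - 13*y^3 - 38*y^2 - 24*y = (y + 3)*(y^4 - y^3 - 10*y^2 - 8*y) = (y - 4)*(y + 3)*(y^3 + 3*y^2 + 2*y) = y*(y - 4)*(y + 3)*(y^2 + 3*y + 2) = y*(y - 4)*(y + 2)*(y + 3)*(y + 1)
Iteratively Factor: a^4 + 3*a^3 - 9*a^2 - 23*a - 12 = (a - 3)*(a^3 + 6*a^2 + 9*a + 4) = (a - 3)*(a + 4)*(a^2 + 2*a + 1) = (a - 3)*(a + 1)*(a + 4)*(a + 1)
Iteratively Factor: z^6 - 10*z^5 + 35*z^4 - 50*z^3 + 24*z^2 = (z)*(z^5 - 10*z^4 + 35*z^3 - 50*z^2 + 24*z) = z*(z - 3)*(z^4 - 7*z^3 + 14*z^2 - 8*z) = z*(z - 3)*(z - 1)*(z^3 - 6*z^2 + 8*z) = z^2*(z - 3)*(z - 1)*(z^2 - 6*z + 8) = z^2*(z - 3)*(z - 2)*(z - 1)*(z - 4)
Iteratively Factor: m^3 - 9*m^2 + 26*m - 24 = (m - 4)*(m^2 - 5*m + 6) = (m - 4)*(m - 3)*(m - 2)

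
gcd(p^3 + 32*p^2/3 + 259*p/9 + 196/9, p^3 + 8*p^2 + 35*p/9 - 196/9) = p^2 + 28*p/3 + 49/3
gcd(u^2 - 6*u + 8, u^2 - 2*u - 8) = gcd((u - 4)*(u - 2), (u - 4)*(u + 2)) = u - 4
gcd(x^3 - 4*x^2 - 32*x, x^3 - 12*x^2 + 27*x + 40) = x - 8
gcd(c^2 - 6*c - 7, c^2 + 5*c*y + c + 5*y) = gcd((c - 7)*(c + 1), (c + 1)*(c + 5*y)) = c + 1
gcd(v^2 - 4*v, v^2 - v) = v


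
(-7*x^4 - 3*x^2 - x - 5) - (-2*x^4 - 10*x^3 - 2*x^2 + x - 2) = -5*x^4 + 10*x^3 - x^2 - 2*x - 3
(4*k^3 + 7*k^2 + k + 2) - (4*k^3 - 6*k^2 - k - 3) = 13*k^2 + 2*k + 5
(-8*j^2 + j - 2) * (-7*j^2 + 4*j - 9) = 56*j^4 - 39*j^3 + 90*j^2 - 17*j + 18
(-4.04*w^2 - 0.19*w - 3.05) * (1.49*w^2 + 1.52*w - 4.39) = -6.0196*w^4 - 6.4239*w^3 + 12.9023*w^2 - 3.8019*w + 13.3895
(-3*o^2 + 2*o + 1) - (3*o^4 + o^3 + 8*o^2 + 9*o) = -3*o^4 - o^3 - 11*o^2 - 7*o + 1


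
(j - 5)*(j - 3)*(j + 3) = j^3 - 5*j^2 - 9*j + 45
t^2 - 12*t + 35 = (t - 7)*(t - 5)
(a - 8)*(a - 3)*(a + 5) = a^3 - 6*a^2 - 31*a + 120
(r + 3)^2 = r^2 + 6*r + 9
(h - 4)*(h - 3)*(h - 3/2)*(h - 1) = h^4 - 19*h^3/2 + 31*h^2 - 81*h/2 + 18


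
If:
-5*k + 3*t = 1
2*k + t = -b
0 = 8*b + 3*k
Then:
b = 3/79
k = -8/79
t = 13/79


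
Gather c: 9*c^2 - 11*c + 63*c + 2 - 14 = 9*c^2 + 52*c - 12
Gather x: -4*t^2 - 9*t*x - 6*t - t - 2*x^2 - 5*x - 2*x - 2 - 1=-4*t^2 - 7*t - 2*x^2 + x*(-9*t - 7) - 3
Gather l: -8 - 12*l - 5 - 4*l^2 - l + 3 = -4*l^2 - 13*l - 10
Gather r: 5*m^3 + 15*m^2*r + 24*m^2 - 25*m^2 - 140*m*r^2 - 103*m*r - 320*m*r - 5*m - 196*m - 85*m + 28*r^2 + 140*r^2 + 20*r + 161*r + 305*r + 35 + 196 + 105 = 5*m^3 - m^2 - 286*m + r^2*(168 - 140*m) + r*(15*m^2 - 423*m + 486) + 336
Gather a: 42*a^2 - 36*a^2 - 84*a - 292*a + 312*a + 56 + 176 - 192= 6*a^2 - 64*a + 40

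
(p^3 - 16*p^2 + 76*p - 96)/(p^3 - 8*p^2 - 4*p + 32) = (p - 6)/(p + 2)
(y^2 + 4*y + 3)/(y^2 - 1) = (y + 3)/(y - 1)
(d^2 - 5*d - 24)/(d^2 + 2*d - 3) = (d - 8)/(d - 1)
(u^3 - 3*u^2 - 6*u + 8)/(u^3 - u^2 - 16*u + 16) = (u + 2)/(u + 4)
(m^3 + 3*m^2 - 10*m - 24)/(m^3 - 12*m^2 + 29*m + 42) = (m^3 + 3*m^2 - 10*m - 24)/(m^3 - 12*m^2 + 29*m + 42)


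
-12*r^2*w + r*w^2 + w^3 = w*(-3*r + w)*(4*r + w)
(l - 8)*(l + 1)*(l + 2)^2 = l^4 - 3*l^3 - 32*l^2 - 60*l - 32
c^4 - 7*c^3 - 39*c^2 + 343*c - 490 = (c - 7)*(c - 5)*(c - 2)*(c + 7)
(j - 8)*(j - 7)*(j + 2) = j^3 - 13*j^2 + 26*j + 112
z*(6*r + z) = 6*r*z + z^2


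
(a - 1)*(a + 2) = a^2 + a - 2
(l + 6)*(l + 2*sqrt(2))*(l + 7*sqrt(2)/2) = l^3 + 6*l^2 + 11*sqrt(2)*l^2/2 + 14*l + 33*sqrt(2)*l + 84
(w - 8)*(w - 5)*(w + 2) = w^3 - 11*w^2 + 14*w + 80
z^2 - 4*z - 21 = (z - 7)*(z + 3)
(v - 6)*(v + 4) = v^2 - 2*v - 24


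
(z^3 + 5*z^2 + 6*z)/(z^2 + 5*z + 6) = z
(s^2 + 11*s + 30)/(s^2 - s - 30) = (s + 6)/(s - 6)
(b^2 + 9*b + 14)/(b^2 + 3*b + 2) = (b + 7)/(b + 1)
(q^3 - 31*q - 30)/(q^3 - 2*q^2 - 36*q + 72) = (q^2 + 6*q + 5)/(q^2 + 4*q - 12)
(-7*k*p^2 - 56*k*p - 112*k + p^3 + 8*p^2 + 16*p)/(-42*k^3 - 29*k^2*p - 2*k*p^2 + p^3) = (p^2 + 8*p + 16)/(6*k^2 + 5*k*p + p^2)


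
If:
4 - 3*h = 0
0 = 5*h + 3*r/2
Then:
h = 4/3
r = -40/9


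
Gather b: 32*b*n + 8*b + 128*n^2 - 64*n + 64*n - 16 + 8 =b*(32*n + 8) + 128*n^2 - 8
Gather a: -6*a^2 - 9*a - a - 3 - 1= -6*a^2 - 10*a - 4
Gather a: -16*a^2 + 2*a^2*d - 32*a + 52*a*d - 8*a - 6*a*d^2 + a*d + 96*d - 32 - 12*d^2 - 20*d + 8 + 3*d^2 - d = a^2*(2*d - 16) + a*(-6*d^2 + 53*d - 40) - 9*d^2 + 75*d - 24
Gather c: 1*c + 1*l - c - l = 0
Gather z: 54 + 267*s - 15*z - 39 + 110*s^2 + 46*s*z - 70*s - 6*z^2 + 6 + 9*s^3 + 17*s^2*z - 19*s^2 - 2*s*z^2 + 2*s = 9*s^3 + 91*s^2 + 199*s + z^2*(-2*s - 6) + z*(17*s^2 + 46*s - 15) + 21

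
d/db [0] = 0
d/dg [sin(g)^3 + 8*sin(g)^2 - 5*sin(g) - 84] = (3*sin(g)^2 + 16*sin(g) - 5)*cos(g)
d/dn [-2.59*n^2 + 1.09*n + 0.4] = 1.09 - 5.18*n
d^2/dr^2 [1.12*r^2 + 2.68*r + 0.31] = 2.24000000000000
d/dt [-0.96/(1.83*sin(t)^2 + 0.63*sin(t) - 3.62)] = (3.5136*sin(t) + 0.6048)*cos(t)/(1.83*sin(t)^2 + 0.63*sin(t) - 3.62)^2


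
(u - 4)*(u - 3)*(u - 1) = u^3 - 8*u^2 + 19*u - 12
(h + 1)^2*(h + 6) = h^3 + 8*h^2 + 13*h + 6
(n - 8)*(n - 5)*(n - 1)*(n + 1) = n^4 - 13*n^3 + 39*n^2 + 13*n - 40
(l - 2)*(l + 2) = l^2 - 4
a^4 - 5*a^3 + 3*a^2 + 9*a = a*(a - 3)^2*(a + 1)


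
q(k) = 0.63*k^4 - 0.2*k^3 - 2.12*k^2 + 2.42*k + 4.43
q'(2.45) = 25.49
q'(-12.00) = -4387.66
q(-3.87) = 116.22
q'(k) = 2.52*k^3 - 0.6*k^2 - 4.24*k + 2.42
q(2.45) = 17.39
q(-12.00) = 13079.39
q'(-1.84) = -7.51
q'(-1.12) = 2.88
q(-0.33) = 3.42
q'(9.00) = 1752.74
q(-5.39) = 492.85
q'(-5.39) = -386.77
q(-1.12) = 0.33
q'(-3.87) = -136.22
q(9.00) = 3842.12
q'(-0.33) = 3.66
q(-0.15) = 4.02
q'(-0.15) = 3.03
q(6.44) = 962.31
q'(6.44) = 623.30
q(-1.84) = 1.27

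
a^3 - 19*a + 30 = (a - 3)*(a - 2)*(a + 5)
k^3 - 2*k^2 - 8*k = k*(k - 4)*(k + 2)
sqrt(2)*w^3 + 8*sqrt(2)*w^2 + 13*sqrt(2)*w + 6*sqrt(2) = (w + 1)*(w + 6)*(sqrt(2)*w + sqrt(2))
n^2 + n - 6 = (n - 2)*(n + 3)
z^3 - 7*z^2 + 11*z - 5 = (z - 5)*(z - 1)^2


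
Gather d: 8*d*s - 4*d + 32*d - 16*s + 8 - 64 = d*(8*s + 28) - 16*s - 56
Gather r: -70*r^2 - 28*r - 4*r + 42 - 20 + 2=-70*r^2 - 32*r + 24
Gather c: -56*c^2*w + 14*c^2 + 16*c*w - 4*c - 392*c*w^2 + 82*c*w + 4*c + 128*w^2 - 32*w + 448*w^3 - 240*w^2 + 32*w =c^2*(14 - 56*w) + c*(-392*w^2 + 98*w) + 448*w^3 - 112*w^2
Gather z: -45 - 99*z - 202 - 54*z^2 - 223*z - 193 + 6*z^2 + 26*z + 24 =-48*z^2 - 296*z - 416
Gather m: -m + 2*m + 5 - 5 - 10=m - 10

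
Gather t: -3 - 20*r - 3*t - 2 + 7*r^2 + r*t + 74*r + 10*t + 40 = 7*r^2 + 54*r + t*(r + 7) + 35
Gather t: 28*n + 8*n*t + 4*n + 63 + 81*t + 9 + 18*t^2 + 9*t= 32*n + 18*t^2 + t*(8*n + 90) + 72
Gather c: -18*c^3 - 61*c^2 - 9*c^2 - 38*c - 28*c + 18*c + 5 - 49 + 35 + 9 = -18*c^3 - 70*c^2 - 48*c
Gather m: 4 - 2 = 2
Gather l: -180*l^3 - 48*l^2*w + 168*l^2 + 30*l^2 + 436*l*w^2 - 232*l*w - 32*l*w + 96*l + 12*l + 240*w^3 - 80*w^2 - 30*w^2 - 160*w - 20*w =-180*l^3 + l^2*(198 - 48*w) + l*(436*w^2 - 264*w + 108) + 240*w^3 - 110*w^2 - 180*w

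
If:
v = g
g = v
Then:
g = v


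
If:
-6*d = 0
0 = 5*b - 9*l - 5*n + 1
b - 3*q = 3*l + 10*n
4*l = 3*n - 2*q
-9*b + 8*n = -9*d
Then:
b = 16/745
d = 0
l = 49/447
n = 18/745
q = -409/2235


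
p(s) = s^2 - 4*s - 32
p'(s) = 2*s - 4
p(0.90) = -34.79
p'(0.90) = -2.20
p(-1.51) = -23.68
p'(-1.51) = -7.02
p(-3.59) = -4.75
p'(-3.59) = -11.18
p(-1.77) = -21.79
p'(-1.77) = -7.54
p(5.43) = -24.24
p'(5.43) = 6.86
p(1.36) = -35.59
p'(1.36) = -1.28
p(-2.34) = -17.16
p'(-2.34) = -8.68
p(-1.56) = -23.33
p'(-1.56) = -7.12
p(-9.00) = 85.00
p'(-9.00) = -22.00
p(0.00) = -32.00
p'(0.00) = -4.00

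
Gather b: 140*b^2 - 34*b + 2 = 140*b^2 - 34*b + 2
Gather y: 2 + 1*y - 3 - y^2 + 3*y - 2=-y^2 + 4*y - 3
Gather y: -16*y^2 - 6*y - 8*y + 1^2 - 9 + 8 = -16*y^2 - 14*y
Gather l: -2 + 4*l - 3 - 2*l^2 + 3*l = -2*l^2 + 7*l - 5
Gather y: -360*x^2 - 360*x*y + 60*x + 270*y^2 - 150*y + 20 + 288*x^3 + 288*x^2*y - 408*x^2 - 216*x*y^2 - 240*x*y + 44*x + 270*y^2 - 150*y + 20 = 288*x^3 - 768*x^2 + 104*x + y^2*(540 - 216*x) + y*(288*x^2 - 600*x - 300) + 40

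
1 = 1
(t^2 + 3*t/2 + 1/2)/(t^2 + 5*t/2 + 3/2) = (2*t + 1)/(2*t + 3)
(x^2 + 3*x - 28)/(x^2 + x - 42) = (x - 4)/(x - 6)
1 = 1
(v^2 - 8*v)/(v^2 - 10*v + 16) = v/(v - 2)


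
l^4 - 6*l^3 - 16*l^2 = l^2*(l - 8)*(l + 2)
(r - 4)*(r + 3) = r^2 - r - 12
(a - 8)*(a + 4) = a^2 - 4*a - 32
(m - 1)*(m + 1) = m^2 - 1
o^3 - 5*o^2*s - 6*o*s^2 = o*(o - 6*s)*(o + s)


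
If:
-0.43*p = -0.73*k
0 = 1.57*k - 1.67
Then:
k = 1.06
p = 1.81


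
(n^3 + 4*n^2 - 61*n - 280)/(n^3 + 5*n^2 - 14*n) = (n^2 - 3*n - 40)/(n*(n - 2))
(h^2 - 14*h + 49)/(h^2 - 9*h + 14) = (h - 7)/(h - 2)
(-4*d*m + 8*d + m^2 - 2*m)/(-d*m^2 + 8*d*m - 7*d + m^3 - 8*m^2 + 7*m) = (4*d*m - 8*d - m^2 + 2*m)/(d*m^2 - 8*d*m + 7*d - m^3 + 8*m^2 - 7*m)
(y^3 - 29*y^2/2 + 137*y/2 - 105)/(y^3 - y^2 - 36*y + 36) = (2*y^2 - 17*y + 35)/(2*(y^2 + 5*y - 6))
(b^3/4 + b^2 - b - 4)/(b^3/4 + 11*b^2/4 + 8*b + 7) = (b^2 + 2*b - 8)/(b^2 + 9*b + 14)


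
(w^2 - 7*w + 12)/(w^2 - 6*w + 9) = (w - 4)/(w - 3)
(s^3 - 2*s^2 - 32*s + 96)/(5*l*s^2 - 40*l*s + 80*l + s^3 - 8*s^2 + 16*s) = (s + 6)/(5*l + s)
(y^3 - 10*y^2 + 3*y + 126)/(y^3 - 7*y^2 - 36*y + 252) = (y + 3)/(y + 6)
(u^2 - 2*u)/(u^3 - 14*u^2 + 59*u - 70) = u/(u^2 - 12*u + 35)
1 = 1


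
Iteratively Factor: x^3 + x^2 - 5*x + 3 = (x - 1)*(x^2 + 2*x - 3) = (x - 1)*(x + 3)*(x - 1)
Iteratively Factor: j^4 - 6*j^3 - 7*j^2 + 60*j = (j + 3)*(j^3 - 9*j^2 + 20*j) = (j - 5)*(j + 3)*(j^2 - 4*j) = (j - 5)*(j - 4)*(j + 3)*(j)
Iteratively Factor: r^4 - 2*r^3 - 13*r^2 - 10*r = (r - 5)*(r^3 + 3*r^2 + 2*r) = (r - 5)*(r + 2)*(r^2 + r) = (r - 5)*(r + 1)*(r + 2)*(r)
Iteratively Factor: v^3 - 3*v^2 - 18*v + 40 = (v - 5)*(v^2 + 2*v - 8) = (v - 5)*(v - 2)*(v + 4)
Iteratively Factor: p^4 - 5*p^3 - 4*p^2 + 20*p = (p - 5)*(p^3 - 4*p) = (p - 5)*(p - 2)*(p^2 + 2*p) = (p - 5)*(p - 2)*(p + 2)*(p)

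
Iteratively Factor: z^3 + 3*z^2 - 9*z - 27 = (z - 3)*(z^2 + 6*z + 9) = (z - 3)*(z + 3)*(z + 3)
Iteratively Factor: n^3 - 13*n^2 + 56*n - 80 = (n - 4)*(n^2 - 9*n + 20) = (n - 5)*(n - 4)*(n - 4)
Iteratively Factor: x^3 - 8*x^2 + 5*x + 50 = (x - 5)*(x^2 - 3*x - 10) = (x - 5)*(x + 2)*(x - 5)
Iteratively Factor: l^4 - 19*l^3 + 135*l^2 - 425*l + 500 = (l - 5)*(l^3 - 14*l^2 + 65*l - 100) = (l - 5)^2*(l^2 - 9*l + 20) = (l - 5)^3*(l - 4)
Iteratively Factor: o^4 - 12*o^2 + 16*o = (o - 2)*(o^3 + 2*o^2 - 8*o) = (o - 2)*(o + 4)*(o^2 - 2*o) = (o - 2)^2*(o + 4)*(o)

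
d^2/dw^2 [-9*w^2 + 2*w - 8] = -18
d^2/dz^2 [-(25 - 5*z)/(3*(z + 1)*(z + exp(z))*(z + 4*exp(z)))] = 5*(2*(z - 5)*(z + 1)^2*(z + exp(z))^2*(4*exp(z) + 1)^2 + 2*(z - 5)*(z + 1)^2*(z + exp(z))*(z + 4*exp(z))*(exp(z) + 1)*(4*exp(z) + 1) + 2*(z - 5)*(z + 1)^2*(z + 4*exp(z))^2*(exp(z) + 1)^2 + 2*(z - 5)*(z + 1)*(z + exp(z))^2*(z + 4*exp(z))*(4*exp(z) + 1) + 2*(z - 5)*(z + 1)*(z + exp(z))*(z + 4*exp(z))^2*(exp(z) + 1) + 2*(z - 5)*(z + exp(z))^2*(z + 4*exp(z))^2 + 2*(z + 1)^2*(z + exp(z))^2*(z + 4*exp(z))*(2*(5 - z)*exp(z) - 4*exp(z) - 1) + (z + 1)^2*(z + exp(z))*(z + 4*exp(z))^2*((5 - z)*exp(z) - 2*exp(z) - 2) - 2*(z + 1)*(z + exp(z))^2*(z + 4*exp(z))^2)/(3*(z + 1)^3*(z + exp(z))^3*(z + 4*exp(z))^3)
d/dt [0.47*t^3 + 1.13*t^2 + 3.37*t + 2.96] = 1.41*t^2 + 2.26*t + 3.37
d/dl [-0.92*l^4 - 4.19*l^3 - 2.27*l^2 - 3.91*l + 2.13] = -3.68*l^3 - 12.57*l^2 - 4.54*l - 3.91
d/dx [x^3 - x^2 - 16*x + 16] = 3*x^2 - 2*x - 16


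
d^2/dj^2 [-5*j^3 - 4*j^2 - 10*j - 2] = -30*j - 8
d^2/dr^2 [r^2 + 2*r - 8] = 2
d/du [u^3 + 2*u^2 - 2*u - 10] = 3*u^2 + 4*u - 2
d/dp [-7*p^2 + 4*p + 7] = 4 - 14*p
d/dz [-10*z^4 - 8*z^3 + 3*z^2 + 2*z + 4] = -40*z^3 - 24*z^2 + 6*z + 2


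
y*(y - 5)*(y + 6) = y^3 + y^2 - 30*y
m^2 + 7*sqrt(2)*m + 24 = (m + 3*sqrt(2))*(m + 4*sqrt(2))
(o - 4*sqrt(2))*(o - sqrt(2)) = o^2 - 5*sqrt(2)*o + 8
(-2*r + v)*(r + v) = -2*r^2 - r*v + v^2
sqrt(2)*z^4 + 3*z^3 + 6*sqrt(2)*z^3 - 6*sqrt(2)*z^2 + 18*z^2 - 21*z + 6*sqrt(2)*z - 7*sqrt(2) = (z - 1)*(z + 7)*(z + sqrt(2))*(sqrt(2)*z + 1)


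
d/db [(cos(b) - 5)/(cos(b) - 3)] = -2*sin(b)/(cos(b) - 3)^2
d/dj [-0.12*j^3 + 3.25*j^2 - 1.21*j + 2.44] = -0.36*j^2 + 6.5*j - 1.21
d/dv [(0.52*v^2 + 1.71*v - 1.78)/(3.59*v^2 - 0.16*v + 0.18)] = (-6.2221*v^2 + 12.9676*v + 0.023)/(12.8881*v^4 - 1.1488*v^3 + 1.318*v^2 - 0.0576*v + 0.0324)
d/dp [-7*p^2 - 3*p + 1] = -14*p - 3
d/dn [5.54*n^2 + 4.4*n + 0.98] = 11.08*n + 4.4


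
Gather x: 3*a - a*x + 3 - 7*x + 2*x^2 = 3*a + 2*x^2 + x*(-a - 7) + 3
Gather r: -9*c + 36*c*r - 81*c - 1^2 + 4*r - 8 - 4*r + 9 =36*c*r - 90*c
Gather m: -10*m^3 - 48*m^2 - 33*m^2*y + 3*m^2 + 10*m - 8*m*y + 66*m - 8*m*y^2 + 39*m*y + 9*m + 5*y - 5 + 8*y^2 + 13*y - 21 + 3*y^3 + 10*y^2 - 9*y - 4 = -10*m^3 + m^2*(-33*y - 45) + m*(-8*y^2 + 31*y + 85) + 3*y^3 + 18*y^2 + 9*y - 30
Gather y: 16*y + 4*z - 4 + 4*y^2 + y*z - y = 4*y^2 + y*(z + 15) + 4*z - 4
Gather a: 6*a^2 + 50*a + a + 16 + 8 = 6*a^2 + 51*a + 24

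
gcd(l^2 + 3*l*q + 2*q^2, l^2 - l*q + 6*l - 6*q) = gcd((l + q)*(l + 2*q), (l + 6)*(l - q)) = 1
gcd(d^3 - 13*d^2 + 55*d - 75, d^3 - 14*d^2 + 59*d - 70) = d - 5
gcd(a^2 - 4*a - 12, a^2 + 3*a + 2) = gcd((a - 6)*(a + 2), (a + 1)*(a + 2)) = a + 2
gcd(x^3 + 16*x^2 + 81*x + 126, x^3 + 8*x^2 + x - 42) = x^2 + 10*x + 21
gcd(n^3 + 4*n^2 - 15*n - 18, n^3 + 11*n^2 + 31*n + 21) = n + 1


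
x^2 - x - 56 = (x - 8)*(x + 7)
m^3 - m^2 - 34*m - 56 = (m - 7)*(m + 2)*(m + 4)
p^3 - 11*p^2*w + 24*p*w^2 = p*(p - 8*w)*(p - 3*w)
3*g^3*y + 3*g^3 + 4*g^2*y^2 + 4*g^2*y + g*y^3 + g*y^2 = (g + y)*(3*g + y)*(g*y + g)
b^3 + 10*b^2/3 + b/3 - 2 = (b - 2/3)*(b + 1)*(b + 3)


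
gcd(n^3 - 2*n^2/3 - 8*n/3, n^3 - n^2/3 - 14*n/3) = n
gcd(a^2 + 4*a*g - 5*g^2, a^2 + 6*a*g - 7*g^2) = a - g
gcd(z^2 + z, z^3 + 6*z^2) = z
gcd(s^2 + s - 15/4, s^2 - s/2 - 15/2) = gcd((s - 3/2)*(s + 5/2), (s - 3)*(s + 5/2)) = s + 5/2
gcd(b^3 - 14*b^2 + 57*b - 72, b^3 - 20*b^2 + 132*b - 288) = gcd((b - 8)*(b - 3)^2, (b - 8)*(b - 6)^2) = b - 8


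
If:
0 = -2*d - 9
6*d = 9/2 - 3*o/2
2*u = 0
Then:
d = -9/2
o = 21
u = 0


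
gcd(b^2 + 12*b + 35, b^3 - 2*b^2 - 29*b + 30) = b + 5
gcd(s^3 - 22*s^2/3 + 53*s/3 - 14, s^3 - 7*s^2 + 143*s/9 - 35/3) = s^2 - 16*s/3 + 7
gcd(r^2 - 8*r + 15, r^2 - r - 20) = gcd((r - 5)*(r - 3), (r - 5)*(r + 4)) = r - 5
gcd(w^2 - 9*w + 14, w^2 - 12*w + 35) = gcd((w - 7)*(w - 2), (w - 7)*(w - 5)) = w - 7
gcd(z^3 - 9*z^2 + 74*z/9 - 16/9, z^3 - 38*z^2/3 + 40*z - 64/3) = z^2 - 26*z/3 + 16/3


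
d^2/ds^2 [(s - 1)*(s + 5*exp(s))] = 5*s*exp(s) + 5*exp(s) + 2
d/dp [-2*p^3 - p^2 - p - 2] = -6*p^2 - 2*p - 1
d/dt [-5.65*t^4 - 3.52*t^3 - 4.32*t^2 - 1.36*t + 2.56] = -22.6*t^3 - 10.56*t^2 - 8.64*t - 1.36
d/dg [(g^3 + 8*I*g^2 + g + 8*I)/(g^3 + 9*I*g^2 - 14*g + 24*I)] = (I*g^2 - 32*g - 136*I)/(g^4 + 20*I*g^3 - 148*g^2 - 480*I*g + 576)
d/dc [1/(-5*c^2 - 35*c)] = (2*c + 7)/(5*c^2*(c + 7)^2)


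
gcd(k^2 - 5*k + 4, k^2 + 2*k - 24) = k - 4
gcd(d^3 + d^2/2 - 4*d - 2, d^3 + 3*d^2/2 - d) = d + 2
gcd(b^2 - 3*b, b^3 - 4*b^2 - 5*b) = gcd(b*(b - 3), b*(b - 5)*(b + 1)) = b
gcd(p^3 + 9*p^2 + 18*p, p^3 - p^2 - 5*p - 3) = 1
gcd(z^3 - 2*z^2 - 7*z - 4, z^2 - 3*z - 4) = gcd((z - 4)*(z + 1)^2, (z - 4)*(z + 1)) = z^2 - 3*z - 4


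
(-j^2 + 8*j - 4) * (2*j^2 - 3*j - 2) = -2*j^4 + 19*j^3 - 30*j^2 - 4*j + 8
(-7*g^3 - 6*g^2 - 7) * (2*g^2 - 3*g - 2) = -14*g^5 + 9*g^4 + 32*g^3 - 2*g^2 + 21*g + 14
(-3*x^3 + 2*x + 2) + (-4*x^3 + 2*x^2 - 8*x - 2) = -7*x^3 + 2*x^2 - 6*x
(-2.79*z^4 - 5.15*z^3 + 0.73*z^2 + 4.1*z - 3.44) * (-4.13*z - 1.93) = 11.5227*z^5 + 26.6542*z^4 + 6.9246*z^3 - 18.3419*z^2 + 6.2942*z + 6.6392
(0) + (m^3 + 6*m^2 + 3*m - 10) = m^3 + 6*m^2 + 3*m - 10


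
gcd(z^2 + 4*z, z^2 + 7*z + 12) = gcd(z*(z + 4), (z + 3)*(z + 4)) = z + 4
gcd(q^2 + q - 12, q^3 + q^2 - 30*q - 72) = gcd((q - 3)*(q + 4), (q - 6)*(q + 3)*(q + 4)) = q + 4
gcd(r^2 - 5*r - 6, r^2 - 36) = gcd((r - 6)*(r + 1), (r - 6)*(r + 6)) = r - 6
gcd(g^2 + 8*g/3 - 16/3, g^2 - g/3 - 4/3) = g - 4/3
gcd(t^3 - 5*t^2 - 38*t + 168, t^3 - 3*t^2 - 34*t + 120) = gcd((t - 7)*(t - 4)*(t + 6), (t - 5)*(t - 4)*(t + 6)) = t^2 + 2*t - 24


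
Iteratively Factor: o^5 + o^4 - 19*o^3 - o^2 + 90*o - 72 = (o - 3)*(o^4 + 4*o^3 - 7*o^2 - 22*o + 24) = (o - 3)*(o - 2)*(o^3 + 6*o^2 + 5*o - 12) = (o - 3)*(o - 2)*(o + 4)*(o^2 + 2*o - 3) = (o - 3)*(o - 2)*(o - 1)*(o + 4)*(o + 3)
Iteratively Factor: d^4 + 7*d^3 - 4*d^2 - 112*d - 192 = (d + 4)*(d^3 + 3*d^2 - 16*d - 48) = (d + 4)^2*(d^2 - d - 12) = (d - 4)*(d + 4)^2*(d + 3)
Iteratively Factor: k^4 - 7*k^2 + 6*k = (k - 1)*(k^3 + k^2 - 6*k) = (k - 1)*(k + 3)*(k^2 - 2*k) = k*(k - 1)*(k + 3)*(k - 2)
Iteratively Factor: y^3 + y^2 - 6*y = (y)*(y^2 + y - 6) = y*(y - 2)*(y + 3)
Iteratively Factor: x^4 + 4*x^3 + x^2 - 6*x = (x + 3)*(x^3 + x^2 - 2*x) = x*(x + 3)*(x^2 + x - 2) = x*(x + 2)*(x + 3)*(x - 1)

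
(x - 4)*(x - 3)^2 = x^3 - 10*x^2 + 33*x - 36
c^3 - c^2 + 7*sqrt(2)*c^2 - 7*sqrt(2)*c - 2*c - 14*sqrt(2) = (c - 2)*(c + 1)*(c + 7*sqrt(2))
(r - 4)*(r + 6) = r^2 + 2*r - 24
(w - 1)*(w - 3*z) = w^2 - 3*w*z - w + 3*z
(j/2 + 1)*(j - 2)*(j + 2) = j^3/2 + j^2 - 2*j - 4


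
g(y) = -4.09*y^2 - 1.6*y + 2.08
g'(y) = -8.18*y - 1.6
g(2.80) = -34.47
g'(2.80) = -24.50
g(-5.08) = -95.34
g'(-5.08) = 39.95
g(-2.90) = -27.68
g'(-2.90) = 22.12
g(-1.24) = -2.22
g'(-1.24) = 8.54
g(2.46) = -26.61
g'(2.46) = -21.72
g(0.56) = -0.10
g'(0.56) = -6.18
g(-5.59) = -116.78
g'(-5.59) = 44.13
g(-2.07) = -12.13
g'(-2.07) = 15.33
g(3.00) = -39.53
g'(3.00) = -26.14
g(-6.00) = -135.56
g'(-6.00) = 47.48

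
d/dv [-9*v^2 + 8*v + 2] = 8 - 18*v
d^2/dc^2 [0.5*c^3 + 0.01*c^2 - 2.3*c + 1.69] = 3.0*c + 0.02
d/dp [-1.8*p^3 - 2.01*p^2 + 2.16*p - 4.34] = -5.4*p^2 - 4.02*p + 2.16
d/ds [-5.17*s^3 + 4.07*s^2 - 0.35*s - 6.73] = -15.51*s^2 + 8.14*s - 0.35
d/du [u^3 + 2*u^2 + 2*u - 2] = 3*u^2 + 4*u + 2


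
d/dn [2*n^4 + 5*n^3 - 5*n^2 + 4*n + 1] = 8*n^3 + 15*n^2 - 10*n + 4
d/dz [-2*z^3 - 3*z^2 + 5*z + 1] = -6*z^2 - 6*z + 5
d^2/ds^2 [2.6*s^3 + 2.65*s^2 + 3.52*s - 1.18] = 15.6*s + 5.3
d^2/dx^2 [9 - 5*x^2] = -10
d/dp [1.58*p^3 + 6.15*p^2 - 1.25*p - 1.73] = 4.74*p^2 + 12.3*p - 1.25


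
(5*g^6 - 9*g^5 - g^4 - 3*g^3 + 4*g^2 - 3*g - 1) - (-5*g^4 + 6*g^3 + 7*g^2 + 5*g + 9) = 5*g^6 - 9*g^5 + 4*g^4 - 9*g^3 - 3*g^2 - 8*g - 10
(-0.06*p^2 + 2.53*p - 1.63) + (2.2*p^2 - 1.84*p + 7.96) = 2.14*p^2 + 0.69*p + 6.33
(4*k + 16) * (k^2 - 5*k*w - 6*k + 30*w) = 4*k^3 - 20*k^2*w - 8*k^2 + 40*k*w - 96*k + 480*w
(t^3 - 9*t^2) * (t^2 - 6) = t^5 - 9*t^4 - 6*t^3 + 54*t^2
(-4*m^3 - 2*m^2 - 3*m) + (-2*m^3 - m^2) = -6*m^3 - 3*m^2 - 3*m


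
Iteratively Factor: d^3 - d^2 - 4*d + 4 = (d - 1)*(d^2 - 4) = (d - 1)*(d + 2)*(d - 2)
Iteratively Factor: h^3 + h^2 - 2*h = (h)*(h^2 + h - 2) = h*(h - 1)*(h + 2)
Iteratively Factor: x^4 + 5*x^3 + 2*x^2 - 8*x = (x)*(x^3 + 5*x^2 + 2*x - 8) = x*(x - 1)*(x^2 + 6*x + 8) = x*(x - 1)*(x + 2)*(x + 4)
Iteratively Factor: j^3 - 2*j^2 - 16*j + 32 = (j - 4)*(j^2 + 2*j - 8) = (j - 4)*(j - 2)*(j + 4)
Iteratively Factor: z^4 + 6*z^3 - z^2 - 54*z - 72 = (z + 2)*(z^3 + 4*z^2 - 9*z - 36) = (z + 2)*(z + 3)*(z^2 + z - 12) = (z + 2)*(z + 3)*(z + 4)*(z - 3)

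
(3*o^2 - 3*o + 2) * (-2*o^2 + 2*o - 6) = -6*o^4 + 12*o^3 - 28*o^2 + 22*o - 12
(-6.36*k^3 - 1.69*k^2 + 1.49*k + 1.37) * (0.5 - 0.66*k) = 4.1976*k^4 - 2.0646*k^3 - 1.8284*k^2 - 0.1592*k + 0.685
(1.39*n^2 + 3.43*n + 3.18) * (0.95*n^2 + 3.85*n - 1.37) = 1.3205*n^4 + 8.61*n^3 + 14.3222*n^2 + 7.5439*n - 4.3566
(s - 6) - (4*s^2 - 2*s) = -4*s^2 + 3*s - 6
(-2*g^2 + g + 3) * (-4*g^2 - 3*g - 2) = 8*g^4 + 2*g^3 - 11*g^2 - 11*g - 6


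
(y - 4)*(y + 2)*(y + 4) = y^3 + 2*y^2 - 16*y - 32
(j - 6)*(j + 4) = j^2 - 2*j - 24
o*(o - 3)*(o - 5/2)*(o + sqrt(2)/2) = o^4 - 11*o^3/2 + sqrt(2)*o^3/2 - 11*sqrt(2)*o^2/4 + 15*o^2/2 + 15*sqrt(2)*o/4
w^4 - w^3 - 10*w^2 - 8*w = w*(w - 4)*(w + 1)*(w + 2)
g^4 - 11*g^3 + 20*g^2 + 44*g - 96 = (g - 8)*(g - 3)*(g - 2)*(g + 2)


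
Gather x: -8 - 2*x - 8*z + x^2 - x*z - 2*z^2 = x^2 + x*(-z - 2) - 2*z^2 - 8*z - 8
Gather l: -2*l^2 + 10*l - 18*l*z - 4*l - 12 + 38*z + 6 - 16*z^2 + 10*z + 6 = -2*l^2 + l*(6 - 18*z) - 16*z^2 + 48*z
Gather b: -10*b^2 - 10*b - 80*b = -10*b^2 - 90*b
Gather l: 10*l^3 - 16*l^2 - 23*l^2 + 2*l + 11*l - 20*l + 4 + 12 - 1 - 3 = 10*l^3 - 39*l^2 - 7*l + 12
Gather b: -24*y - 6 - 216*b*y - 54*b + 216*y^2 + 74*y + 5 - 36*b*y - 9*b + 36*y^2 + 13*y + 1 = b*(-252*y - 63) + 252*y^2 + 63*y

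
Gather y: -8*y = -8*y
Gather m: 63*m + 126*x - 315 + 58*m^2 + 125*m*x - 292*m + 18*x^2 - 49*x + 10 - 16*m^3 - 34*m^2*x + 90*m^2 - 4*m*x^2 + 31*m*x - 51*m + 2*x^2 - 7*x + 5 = -16*m^3 + m^2*(148 - 34*x) + m*(-4*x^2 + 156*x - 280) + 20*x^2 + 70*x - 300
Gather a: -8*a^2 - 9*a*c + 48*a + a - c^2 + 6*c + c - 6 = -8*a^2 + a*(49 - 9*c) - c^2 + 7*c - 6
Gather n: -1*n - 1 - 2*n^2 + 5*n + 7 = -2*n^2 + 4*n + 6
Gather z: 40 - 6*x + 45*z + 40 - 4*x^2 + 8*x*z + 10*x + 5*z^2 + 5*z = -4*x^2 + 4*x + 5*z^2 + z*(8*x + 50) + 80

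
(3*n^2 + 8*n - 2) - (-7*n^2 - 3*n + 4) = 10*n^2 + 11*n - 6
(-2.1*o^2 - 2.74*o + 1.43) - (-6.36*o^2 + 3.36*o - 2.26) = 4.26*o^2 - 6.1*o + 3.69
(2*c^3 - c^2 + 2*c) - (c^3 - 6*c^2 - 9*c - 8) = c^3 + 5*c^2 + 11*c + 8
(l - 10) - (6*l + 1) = -5*l - 11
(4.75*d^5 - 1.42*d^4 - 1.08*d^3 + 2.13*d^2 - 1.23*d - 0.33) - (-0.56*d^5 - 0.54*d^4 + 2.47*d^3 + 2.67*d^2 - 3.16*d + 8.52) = 5.31*d^5 - 0.88*d^4 - 3.55*d^3 - 0.54*d^2 + 1.93*d - 8.85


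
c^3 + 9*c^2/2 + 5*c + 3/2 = (c + 1/2)*(c + 1)*(c + 3)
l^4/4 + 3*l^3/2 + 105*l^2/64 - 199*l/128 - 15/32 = (l/4 + 1)*(l - 3/4)*(l + 1/4)*(l + 5/2)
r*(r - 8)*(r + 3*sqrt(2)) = r^3 - 8*r^2 + 3*sqrt(2)*r^2 - 24*sqrt(2)*r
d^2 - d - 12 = (d - 4)*(d + 3)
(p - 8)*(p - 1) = p^2 - 9*p + 8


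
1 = 1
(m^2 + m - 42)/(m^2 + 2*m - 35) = (m - 6)/(m - 5)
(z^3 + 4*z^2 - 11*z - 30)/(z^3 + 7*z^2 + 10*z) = (z - 3)/z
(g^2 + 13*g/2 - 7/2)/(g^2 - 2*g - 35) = (-2*g^2 - 13*g + 7)/(2*(-g^2 + 2*g + 35))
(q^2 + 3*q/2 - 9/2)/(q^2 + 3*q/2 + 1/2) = (2*q^2 + 3*q - 9)/(2*q^2 + 3*q + 1)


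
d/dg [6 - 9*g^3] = -27*g^2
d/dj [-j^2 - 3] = -2*j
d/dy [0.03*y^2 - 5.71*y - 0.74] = 0.06*y - 5.71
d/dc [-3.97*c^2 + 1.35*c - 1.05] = 1.35 - 7.94*c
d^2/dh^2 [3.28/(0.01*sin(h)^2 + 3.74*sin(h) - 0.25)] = (-0.001312*sin(h)^4 - 0.368016*sin(h)^3 - 45.91016*sin(h)^2 - 2.330768*sin(h) + 91.775056)/(0.01*sin(h)^2 + 3.74*sin(h) - 0.25)^3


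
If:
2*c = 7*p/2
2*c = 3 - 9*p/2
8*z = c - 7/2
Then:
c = 21/32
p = 3/8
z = -91/256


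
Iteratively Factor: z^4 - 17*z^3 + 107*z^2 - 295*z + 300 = (z - 3)*(z^3 - 14*z^2 + 65*z - 100) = (z - 5)*(z - 3)*(z^2 - 9*z + 20) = (z - 5)^2*(z - 3)*(z - 4)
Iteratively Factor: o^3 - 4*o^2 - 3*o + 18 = (o - 3)*(o^2 - o - 6) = (o - 3)*(o + 2)*(o - 3)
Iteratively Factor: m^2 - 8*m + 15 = (m - 5)*(m - 3)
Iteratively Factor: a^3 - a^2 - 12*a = (a)*(a^2 - a - 12) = a*(a + 3)*(a - 4)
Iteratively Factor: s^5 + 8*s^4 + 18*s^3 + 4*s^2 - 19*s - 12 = (s - 1)*(s^4 + 9*s^3 + 27*s^2 + 31*s + 12) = (s - 1)*(s + 1)*(s^3 + 8*s^2 + 19*s + 12) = (s - 1)*(s + 1)*(s + 4)*(s^2 + 4*s + 3) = (s - 1)*(s + 1)*(s + 3)*(s + 4)*(s + 1)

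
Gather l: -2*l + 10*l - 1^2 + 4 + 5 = 8*l + 8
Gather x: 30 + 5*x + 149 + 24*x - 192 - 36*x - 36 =-7*x - 49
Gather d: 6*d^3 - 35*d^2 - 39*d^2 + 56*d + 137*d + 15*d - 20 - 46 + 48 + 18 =6*d^3 - 74*d^2 + 208*d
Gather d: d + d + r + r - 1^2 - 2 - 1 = 2*d + 2*r - 4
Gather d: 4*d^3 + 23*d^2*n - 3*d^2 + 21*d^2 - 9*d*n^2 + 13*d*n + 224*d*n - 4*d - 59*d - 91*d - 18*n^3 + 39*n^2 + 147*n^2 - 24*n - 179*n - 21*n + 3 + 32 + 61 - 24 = 4*d^3 + d^2*(23*n + 18) + d*(-9*n^2 + 237*n - 154) - 18*n^3 + 186*n^2 - 224*n + 72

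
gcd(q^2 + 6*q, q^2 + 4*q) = q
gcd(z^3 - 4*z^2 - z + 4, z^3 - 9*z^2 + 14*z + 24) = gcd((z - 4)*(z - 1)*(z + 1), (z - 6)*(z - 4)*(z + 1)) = z^2 - 3*z - 4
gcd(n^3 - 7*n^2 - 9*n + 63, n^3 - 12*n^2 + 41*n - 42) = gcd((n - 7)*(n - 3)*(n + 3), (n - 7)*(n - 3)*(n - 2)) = n^2 - 10*n + 21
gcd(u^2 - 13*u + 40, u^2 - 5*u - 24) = u - 8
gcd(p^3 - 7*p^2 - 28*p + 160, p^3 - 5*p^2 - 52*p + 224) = p^2 - 12*p + 32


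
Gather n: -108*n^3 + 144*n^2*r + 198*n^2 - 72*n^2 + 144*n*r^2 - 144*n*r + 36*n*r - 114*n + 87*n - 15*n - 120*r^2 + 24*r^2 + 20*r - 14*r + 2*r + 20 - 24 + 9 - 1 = -108*n^3 + n^2*(144*r + 126) + n*(144*r^2 - 108*r - 42) - 96*r^2 + 8*r + 4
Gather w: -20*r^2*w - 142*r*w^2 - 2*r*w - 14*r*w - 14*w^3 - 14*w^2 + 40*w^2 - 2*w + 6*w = -14*w^3 + w^2*(26 - 142*r) + w*(-20*r^2 - 16*r + 4)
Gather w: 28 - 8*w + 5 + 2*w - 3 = 30 - 6*w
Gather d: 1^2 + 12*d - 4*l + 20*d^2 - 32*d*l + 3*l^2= 20*d^2 + d*(12 - 32*l) + 3*l^2 - 4*l + 1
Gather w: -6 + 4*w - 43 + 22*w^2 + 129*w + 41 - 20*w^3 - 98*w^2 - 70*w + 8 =-20*w^3 - 76*w^2 + 63*w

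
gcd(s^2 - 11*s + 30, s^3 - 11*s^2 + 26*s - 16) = 1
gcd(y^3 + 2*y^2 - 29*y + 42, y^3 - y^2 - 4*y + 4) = y - 2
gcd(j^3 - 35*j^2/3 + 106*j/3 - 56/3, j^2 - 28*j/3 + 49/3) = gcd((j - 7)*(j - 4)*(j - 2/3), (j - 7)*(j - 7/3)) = j - 7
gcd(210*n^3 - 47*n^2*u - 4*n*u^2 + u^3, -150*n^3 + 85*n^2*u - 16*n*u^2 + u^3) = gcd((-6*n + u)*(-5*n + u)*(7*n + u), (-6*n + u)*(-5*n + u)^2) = 30*n^2 - 11*n*u + u^2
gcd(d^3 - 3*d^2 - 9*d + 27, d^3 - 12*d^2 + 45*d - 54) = d^2 - 6*d + 9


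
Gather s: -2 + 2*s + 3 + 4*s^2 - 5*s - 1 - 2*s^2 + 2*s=2*s^2 - s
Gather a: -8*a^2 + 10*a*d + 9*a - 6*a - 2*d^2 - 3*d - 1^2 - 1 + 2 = -8*a^2 + a*(10*d + 3) - 2*d^2 - 3*d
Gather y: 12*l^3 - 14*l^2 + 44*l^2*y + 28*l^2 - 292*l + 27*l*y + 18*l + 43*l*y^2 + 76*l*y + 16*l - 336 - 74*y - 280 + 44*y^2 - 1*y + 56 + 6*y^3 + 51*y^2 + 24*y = 12*l^3 + 14*l^2 - 258*l + 6*y^3 + y^2*(43*l + 95) + y*(44*l^2 + 103*l - 51) - 560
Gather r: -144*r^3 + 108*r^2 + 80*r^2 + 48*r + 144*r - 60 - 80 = -144*r^3 + 188*r^2 + 192*r - 140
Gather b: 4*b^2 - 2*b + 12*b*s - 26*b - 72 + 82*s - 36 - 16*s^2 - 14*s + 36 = 4*b^2 + b*(12*s - 28) - 16*s^2 + 68*s - 72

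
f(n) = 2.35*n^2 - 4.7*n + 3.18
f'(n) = 4.7*n - 4.7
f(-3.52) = 48.84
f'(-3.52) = -21.24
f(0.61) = 1.19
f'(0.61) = -1.83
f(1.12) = 0.86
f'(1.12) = 0.56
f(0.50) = 1.42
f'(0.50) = -2.35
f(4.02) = 22.26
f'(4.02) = 14.19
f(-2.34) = 27.05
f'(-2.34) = -15.70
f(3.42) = 14.59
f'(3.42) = 11.37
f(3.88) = 20.32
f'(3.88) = 13.54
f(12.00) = 285.18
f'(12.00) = 51.70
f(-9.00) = 235.83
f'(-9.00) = -47.00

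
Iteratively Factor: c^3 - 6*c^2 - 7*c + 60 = (c - 4)*(c^2 - 2*c - 15) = (c - 4)*(c + 3)*(c - 5)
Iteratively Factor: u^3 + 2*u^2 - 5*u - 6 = (u - 2)*(u^2 + 4*u + 3) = (u - 2)*(u + 3)*(u + 1)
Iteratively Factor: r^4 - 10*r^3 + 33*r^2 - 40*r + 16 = (r - 4)*(r^3 - 6*r^2 + 9*r - 4) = (r - 4)*(r - 1)*(r^2 - 5*r + 4) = (r - 4)^2*(r - 1)*(r - 1)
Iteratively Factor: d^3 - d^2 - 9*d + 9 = (d - 3)*(d^2 + 2*d - 3) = (d - 3)*(d - 1)*(d + 3)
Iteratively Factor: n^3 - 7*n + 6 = (n - 2)*(n^2 + 2*n - 3) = (n - 2)*(n - 1)*(n + 3)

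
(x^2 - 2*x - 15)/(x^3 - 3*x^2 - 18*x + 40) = (x + 3)/(x^2 + 2*x - 8)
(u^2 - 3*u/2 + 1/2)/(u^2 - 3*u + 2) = (u - 1/2)/(u - 2)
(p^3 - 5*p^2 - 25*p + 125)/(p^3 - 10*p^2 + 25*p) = (p + 5)/p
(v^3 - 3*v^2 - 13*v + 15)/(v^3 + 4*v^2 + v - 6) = (v - 5)/(v + 2)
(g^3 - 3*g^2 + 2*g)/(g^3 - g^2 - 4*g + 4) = g/(g + 2)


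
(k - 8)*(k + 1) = k^2 - 7*k - 8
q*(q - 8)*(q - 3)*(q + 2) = q^4 - 9*q^3 + 2*q^2 + 48*q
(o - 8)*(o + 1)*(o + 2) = o^3 - 5*o^2 - 22*o - 16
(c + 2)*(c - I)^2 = c^3 + 2*c^2 - 2*I*c^2 - c - 4*I*c - 2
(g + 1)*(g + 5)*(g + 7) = g^3 + 13*g^2 + 47*g + 35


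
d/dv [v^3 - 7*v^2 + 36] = v*(3*v - 14)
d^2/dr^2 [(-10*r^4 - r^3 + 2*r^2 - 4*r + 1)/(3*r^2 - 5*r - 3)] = 4*(-45*r^6 + 225*r^5 - 240*r^4 - 620*r^3 - 252*r^2 - 90*r + 56)/(27*r^6 - 135*r^5 + 144*r^4 + 145*r^3 - 144*r^2 - 135*r - 27)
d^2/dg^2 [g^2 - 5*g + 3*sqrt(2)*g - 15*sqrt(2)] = 2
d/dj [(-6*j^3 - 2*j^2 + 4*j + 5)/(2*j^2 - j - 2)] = 3*(-4*j^4 + 4*j^3 + 10*j^2 - 4*j - 1)/(4*j^4 - 4*j^3 - 7*j^2 + 4*j + 4)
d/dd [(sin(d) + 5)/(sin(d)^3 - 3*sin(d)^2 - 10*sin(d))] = 2*(-sin(d)^3 - 6*sin(d)^2 + 15*sin(d) + 25)*cos(d)/((sin(d) - 5)^2*(sin(d) + 2)^2*sin(d)^2)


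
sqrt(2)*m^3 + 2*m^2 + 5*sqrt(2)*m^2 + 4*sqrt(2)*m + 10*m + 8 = (m + 4)*(m + sqrt(2))*(sqrt(2)*m + sqrt(2))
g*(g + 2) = g^2 + 2*g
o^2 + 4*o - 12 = (o - 2)*(o + 6)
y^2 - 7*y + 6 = (y - 6)*(y - 1)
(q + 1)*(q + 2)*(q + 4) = q^3 + 7*q^2 + 14*q + 8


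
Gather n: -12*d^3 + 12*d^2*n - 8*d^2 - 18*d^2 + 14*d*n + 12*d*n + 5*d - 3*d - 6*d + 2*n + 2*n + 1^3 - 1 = -12*d^3 - 26*d^2 - 4*d + n*(12*d^2 + 26*d + 4)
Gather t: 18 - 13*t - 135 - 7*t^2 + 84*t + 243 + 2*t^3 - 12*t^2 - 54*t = 2*t^3 - 19*t^2 + 17*t + 126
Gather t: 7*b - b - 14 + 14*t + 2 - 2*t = 6*b + 12*t - 12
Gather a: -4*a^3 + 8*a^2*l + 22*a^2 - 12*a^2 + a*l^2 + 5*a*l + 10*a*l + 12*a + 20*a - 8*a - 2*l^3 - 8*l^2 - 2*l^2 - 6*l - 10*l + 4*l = -4*a^3 + a^2*(8*l + 10) + a*(l^2 + 15*l + 24) - 2*l^3 - 10*l^2 - 12*l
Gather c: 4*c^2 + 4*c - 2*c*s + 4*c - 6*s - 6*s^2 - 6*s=4*c^2 + c*(8 - 2*s) - 6*s^2 - 12*s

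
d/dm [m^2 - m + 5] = 2*m - 1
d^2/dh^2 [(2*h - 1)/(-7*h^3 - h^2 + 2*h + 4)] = 2*(-294*h^5 + 252*h^4 + 26*h^3 - 375*h^2 + 54*h + 24)/(343*h^9 + 147*h^8 - 273*h^7 - 671*h^6 - 90*h^5 + 336*h^4 + 376*h^3 - 96*h - 64)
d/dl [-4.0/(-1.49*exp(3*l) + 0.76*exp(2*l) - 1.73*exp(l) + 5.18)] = (-17.88*exp(2*l) + 6.08*exp(l) - 6.92)*exp(l)/(1.49*exp(3*l) - 0.76*exp(2*l) + 1.73*exp(l) - 5.18)^2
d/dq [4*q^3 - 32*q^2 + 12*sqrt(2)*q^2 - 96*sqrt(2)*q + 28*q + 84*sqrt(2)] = 12*q^2 - 64*q + 24*sqrt(2)*q - 96*sqrt(2) + 28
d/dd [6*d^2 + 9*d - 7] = 12*d + 9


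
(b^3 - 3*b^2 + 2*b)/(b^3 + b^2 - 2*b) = (b - 2)/(b + 2)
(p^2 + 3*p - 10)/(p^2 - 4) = (p + 5)/(p + 2)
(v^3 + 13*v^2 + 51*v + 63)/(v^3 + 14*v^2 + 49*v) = (v^2 + 6*v + 9)/(v*(v + 7))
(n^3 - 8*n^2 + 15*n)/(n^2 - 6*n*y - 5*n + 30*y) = n*(3 - n)/(-n + 6*y)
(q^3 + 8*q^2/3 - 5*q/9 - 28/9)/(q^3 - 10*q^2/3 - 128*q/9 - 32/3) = (3*q^2 + 4*q - 7)/(3*q^2 - 14*q - 24)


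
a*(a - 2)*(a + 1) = a^3 - a^2 - 2*a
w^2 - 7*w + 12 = (w - 4)*(w - 3)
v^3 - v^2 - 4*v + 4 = (v - 2)*(v - 1)*(v + 2)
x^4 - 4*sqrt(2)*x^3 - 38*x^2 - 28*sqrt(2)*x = x*(x - 7*sqrt(2))*(x + sqrt(2))*(x + 2*sqrt(2))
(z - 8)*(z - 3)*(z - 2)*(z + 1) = z^4 - 12*z^3 + 33*z^2 - 2*z - 48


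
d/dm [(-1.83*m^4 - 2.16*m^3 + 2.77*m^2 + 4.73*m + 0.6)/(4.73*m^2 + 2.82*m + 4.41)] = (-17.3118*m^5 - 25.6986*m^4 - 44.4636*m^3 - 43.1383*m^2 + 18.7554*m + 19.1673)/(22.3729*m^4 + 26.6772*m^3 + 49.671*m^2 + 24.8724*m + 19.4481)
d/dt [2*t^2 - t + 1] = 4*t - 1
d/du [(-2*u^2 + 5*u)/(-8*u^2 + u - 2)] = 2*(19*u^2 + 4*u - 5)/(64*u^4 - 16*u^3 + 33*u^2 - 4*u + 4)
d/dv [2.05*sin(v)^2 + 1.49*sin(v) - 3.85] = (4.1*sin(v) + 1.49)*cos(v)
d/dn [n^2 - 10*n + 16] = 2*n - 10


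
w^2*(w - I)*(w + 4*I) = w^4 + 3*I*w^3 + 4*w^2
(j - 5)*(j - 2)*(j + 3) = j^3 - 4*j^2 - 11*j + 30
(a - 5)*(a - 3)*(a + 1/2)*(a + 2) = a^4 - 11*a^3/2 - 4*a^2 + 59*a/2 + 15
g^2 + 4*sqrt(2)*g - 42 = (g - 3*sqrt(2))*(g + 7*sqrt(2))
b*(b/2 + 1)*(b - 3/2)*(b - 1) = b^4/2 - b^3/4 - 7*b^2/4 + 3*b/2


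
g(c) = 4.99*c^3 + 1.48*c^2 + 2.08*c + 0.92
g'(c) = 14.97*c^2 + 2.96*c + 2.08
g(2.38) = 81.53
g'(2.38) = 93.92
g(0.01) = 0.94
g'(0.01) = 2.11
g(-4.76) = -513.62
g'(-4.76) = 327.17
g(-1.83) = -28.51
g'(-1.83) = 46.80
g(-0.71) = -1.60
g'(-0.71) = 7.52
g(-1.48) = -15.09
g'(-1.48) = 30.49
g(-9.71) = -4448.07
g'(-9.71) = 1384.77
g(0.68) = 4.59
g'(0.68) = 11.01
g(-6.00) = -1036.12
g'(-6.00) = 523.24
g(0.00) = 0.92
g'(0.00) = 2.08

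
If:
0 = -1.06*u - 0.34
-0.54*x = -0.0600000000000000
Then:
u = -0.32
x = 0.11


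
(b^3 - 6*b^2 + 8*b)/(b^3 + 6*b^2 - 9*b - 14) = b*(b - 4)/(b^2 + 8*b + 7)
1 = 1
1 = 1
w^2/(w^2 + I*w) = w/(w + I)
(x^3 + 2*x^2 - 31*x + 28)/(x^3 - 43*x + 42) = (x - 4)/(x - 6)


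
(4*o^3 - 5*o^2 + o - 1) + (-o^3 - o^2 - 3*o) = 3*o^3 - 6*o^2 - 2*o - 1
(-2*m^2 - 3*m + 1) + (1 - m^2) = -3*m^2 - 3*m + 2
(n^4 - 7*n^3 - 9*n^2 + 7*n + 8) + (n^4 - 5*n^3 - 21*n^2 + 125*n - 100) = 2*n^4 - 12*n^3 - 30*n^2 + 132*n - 92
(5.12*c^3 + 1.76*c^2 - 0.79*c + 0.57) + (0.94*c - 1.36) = 5.12*c^3 + 1.76*c^2 + 0.15*c - 0.79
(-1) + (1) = 0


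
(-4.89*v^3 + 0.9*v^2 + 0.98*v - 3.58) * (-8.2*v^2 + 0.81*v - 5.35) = 40.098*v^5 - 11.3409*v^4 + 18.8545*v^3 + 25.3348*v^2 - 8.1428*v + 19.153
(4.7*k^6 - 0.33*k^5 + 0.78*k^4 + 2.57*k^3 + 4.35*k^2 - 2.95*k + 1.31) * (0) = 0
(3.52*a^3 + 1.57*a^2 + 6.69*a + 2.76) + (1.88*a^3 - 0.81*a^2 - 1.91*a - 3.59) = 5.4*a^3 + 0.76*a^2 + 4.78*a - 0.83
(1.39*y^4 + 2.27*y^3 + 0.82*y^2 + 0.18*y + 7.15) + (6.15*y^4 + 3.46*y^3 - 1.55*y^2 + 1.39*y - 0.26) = 7.54*y^4 + 5.73*y^3 - 0.73*y^2 + 1.57*y + 6.89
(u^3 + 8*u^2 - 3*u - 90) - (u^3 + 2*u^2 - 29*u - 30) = 6*u^2 + 26*u - 60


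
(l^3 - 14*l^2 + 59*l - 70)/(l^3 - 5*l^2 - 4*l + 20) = (l - 7)/(l + 2)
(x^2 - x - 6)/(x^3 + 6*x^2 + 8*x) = (x - 3)/(x*(x + 4))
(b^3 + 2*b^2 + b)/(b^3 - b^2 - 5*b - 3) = b/(b - 3)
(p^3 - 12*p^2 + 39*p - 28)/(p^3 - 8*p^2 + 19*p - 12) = (p - 7)/(p - 3)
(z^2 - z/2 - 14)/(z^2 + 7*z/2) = (z - 4)/z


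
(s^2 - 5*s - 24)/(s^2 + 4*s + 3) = (s - 8)/(s + 1)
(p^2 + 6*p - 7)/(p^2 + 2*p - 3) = (p + 7)/(p + 3)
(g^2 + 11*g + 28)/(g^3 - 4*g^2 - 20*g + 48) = (g + 7)/(g^2 - 8*g + 12)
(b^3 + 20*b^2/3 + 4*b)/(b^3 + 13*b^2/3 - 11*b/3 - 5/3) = b*(3*b^2 + 20*b + 12)/(3*b^3 + 13*b^2 - 11*b - 5)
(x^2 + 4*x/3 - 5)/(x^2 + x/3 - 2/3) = (3*x^2 + 4*x - 15)/(3*x^2 + x - 2)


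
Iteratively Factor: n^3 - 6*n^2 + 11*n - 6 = (n - 3)*(n^2 - 3*n + 2) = (n - 3)*(n - 1)*(n - 2)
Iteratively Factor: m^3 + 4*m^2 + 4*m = (m)*(m^2 + 4*m + 4) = m*(m + 2)*(m + 2)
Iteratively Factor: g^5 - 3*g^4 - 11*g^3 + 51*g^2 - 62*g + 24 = (g - 1)*(g^4 - 2*g^3 - 13*g^2 + 38*g - 24) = (g - 3)*(g - 1)*(g^3 + g^2 - 10*g + 8) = (g - 3)*(g - 1)^2*(g^2 + 2*g - 8) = (g - 3)*(g - 1)^2*(g + 4)*(g - 2)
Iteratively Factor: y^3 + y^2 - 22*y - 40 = (y + 2)*(y^2 - y - 20) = (y + 2)*(y + 4)*(y - 5)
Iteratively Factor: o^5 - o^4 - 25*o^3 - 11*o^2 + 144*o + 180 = (o - 5)*(o^4 + 4*o^3 - 5*o^2 - 36*o - 36) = (o - 5)*(o + 2)*(o^3 + 2*o^2 - 9*o - 18) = (o - 5)*(o + 2)*(o + 3)*(o^2 - o - 6) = (o - 5)*(o + 2)^2*(o + 3)*(o - 3)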